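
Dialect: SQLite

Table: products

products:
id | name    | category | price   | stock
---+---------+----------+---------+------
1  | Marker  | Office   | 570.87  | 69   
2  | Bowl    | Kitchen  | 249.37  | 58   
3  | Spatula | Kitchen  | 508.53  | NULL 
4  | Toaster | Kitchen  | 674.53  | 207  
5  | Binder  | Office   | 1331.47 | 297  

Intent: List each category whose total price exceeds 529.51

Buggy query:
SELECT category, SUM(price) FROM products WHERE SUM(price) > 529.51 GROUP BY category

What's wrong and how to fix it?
Bug: Aggregate functions cannot appear in a WHERE clause

Fix: Use HAVING (which filters groups after aggregation) instead of WHERE

Corrected query:
SELECT category, SUM(price) FROM products GROUP BY category HAVING SUM(price) > 529.51

Result:
category | SUM(price)
---------+-----------
Kitchen  | 1432.43   
Office   | 1902.34   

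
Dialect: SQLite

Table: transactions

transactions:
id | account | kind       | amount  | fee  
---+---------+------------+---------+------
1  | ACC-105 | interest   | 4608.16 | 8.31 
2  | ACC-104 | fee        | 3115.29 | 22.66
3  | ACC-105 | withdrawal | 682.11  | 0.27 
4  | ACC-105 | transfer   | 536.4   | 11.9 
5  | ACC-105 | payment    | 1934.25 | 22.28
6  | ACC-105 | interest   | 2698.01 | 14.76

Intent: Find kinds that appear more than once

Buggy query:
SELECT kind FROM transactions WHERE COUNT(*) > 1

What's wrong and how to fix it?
Bug: COUNT(*) is an aggregate and cannot be used in WHERE

Fix: GROUP BY kind, then filter groups with HAVING COUNT(*) > 1

Corrected query:
SELECT kind FROM transactions GROUP BY kind HAVING COUNT(*) > 1

Result:
kind    
--------
interest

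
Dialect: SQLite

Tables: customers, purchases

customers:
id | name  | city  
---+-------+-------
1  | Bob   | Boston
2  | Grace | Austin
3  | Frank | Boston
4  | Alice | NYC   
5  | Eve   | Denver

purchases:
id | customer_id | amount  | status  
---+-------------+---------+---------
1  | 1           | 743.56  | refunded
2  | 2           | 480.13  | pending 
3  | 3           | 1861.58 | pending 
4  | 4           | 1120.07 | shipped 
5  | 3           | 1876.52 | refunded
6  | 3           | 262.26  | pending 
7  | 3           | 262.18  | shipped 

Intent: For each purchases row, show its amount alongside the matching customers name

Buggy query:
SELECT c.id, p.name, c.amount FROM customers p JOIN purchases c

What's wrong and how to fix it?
Bug: JOIN with no ON clause produces a cartesian product; every purchases row pairs with every customers row

Fix: Add ON c.customer_id = p.id to the JOIN

Corrected query:
SELECT c.id, p.name, c.amount FROM customers p JOIN purchases c ON c.customer_id = p.id

Result:
id | name  | amount 
---+-------+--------
1  | Bob   | 743.56 
2  | Grace | 480.13 
3  | Frank | 1861.58
4  | Alice | 1120.07
5  | Frank | 1876.52
6  | Frank | 262.26 
7  | Frank | 262.18 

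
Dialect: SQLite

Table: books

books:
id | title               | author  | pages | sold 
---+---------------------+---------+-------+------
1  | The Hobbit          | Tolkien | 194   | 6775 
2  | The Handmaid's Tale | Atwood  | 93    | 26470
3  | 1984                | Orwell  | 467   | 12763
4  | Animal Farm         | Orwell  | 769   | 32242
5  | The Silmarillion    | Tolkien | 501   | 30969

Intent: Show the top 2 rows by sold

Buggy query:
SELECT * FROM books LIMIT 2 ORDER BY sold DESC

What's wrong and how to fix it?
Bug: ORDER BY cannot follow LIMIT; LIMIT is the final clause

Fix: Sort with ORDER BY, then apply LIMIT

Corrected query:
SELECT * FROM books ORDER BY sold DESC LIMIT 2

Result:
id | title            | author  | pages | sold 
---+------------------+---------+-------+------
4  | Animal Farm      | Orwell  | 769   | 32242
5  | The Silmarillion | Tolkien | 501   | 30969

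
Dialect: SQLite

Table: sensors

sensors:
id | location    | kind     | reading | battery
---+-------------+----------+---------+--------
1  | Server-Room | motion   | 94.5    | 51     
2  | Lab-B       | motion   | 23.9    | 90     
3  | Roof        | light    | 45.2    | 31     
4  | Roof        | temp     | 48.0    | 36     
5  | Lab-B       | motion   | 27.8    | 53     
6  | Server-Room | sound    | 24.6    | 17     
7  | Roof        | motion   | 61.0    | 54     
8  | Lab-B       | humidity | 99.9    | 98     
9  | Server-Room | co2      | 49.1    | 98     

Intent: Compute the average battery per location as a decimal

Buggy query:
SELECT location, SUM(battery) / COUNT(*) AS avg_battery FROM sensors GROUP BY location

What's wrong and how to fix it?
Bug: Both operands are integers, so '/' performs integer division and truncates

Fix: Multiply by 1.0 (or CAST to REAL) to force floating-point division

Corrected query:
SELECT location, SUM(battery) * 1.0 / COUNT(*) AS avg_battery FROM sensors GROUP BY location

Result:
location    | avg_battery
------------+------------
Lab-B       | 80.333333  
Roof        | 40.333333  
Server-Room | 55.333333  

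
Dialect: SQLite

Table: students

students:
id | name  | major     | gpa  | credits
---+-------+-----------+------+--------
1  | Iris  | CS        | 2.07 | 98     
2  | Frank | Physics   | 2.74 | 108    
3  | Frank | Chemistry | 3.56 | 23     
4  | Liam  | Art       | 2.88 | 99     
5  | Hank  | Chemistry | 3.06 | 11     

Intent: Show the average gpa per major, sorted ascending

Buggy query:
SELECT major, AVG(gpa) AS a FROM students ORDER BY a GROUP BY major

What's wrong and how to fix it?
Bug: ORDER BY appears before GROUP BY; SQL clause order requires GROUP BY first

Fix: Reorder: SELECT … FROM … GROUP BY … ORDER BY …

Corrected query:
SELECT major, AVG(gpa) AS a FROM students GROUP BY major ORDER BY a

Result:
major     | a   
----------+-----
CS        | 2.07
Physics   | 2.74
Art       | 2.88
Chemistry | 3.31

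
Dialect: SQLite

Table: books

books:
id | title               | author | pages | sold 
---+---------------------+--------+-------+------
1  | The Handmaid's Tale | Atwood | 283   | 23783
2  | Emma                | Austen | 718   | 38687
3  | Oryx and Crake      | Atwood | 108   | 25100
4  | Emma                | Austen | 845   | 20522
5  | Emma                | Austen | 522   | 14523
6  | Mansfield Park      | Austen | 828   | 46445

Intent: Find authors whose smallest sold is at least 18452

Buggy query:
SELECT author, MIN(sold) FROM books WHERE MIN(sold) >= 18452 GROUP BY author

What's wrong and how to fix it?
Bug: Aggregates like MIN are computed per group after WHERE runs

Fix: Replace WHERE with HAVING after the GROUP BY

Corrected query:
SELECT author, MIN(sold) FROM books GROUP BY author HAVING MIN(sold) >= 18452

Result:
author | MIN(sold)
-------+----------
Atwood | 23783    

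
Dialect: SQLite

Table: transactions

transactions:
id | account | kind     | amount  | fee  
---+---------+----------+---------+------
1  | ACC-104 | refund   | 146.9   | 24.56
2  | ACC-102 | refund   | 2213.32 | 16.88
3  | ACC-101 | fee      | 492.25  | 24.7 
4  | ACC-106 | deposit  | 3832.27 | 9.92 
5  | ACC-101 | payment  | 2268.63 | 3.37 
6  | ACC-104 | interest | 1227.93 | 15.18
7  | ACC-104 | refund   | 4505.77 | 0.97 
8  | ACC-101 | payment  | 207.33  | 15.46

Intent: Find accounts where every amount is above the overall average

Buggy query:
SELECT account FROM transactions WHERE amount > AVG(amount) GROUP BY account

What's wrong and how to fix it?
Bug: AVG() is an aggregate; it can't sit directly in WHERE

Fix: Use a subquery for AVG and a HAVING MIN(...) filter so the condition holds for every row in the group

Corrected query:
SELECT account FROM transactions GROUP BY account HAVING MIN(amount) > (SELECT AVG(amount) FROM transactions)

Result:
account
-------
ACC-102
ACC-106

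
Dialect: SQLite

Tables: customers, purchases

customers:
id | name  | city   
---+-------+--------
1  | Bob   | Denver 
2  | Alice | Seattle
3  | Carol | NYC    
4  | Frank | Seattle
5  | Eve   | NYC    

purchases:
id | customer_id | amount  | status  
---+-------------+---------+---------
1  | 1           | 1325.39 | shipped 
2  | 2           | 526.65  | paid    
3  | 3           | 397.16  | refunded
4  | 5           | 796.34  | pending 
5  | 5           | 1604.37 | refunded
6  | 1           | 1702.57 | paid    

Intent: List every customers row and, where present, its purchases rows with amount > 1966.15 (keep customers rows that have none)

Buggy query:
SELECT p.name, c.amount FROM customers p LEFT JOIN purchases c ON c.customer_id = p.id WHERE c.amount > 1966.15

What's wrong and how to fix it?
Bug: Filtering c.amount in WHERE discards the NULL rows produced by LEFT JOIN, turning it into an inner join

Fix: Put 'c.amount > 1966.15' in the JOIN's ON clause instead of WHERE

Corrected query:
SELECT p.name, c.amount FROM customers p LEFT JOIN purchases c ON c.customer_id = p.id AND c.amount > 1966.15

Result:
name  | amount
------+-------
Bob   | NULL  
Alice | NULL  
Carol | NULL  
Frank | NULL  
Eve   | NULL  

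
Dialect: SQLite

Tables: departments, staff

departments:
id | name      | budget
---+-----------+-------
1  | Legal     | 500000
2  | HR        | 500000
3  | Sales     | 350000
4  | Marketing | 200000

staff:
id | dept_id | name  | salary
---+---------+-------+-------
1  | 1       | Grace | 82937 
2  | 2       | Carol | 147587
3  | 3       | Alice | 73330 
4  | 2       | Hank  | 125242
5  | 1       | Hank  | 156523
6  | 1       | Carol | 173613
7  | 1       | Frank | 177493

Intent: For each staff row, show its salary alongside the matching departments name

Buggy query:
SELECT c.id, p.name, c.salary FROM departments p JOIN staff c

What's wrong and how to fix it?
Bug: JOIN with no ON clause produces a cartesian product; every staff row pairs with every departments row

Fix: Add ON c.dept_id = p.id to the JOIN

Corrected query:
SELECT c.id, p.name, c.salary FROM departments p JOIN staff c ON c.dept_id = p.id

Result:
id | name  | salary
---+-------+-------
1  | Legal | 82937 
2  | HR    | 147587
3  | Sales | 73330 
4  | HR    | 125242
5  | Legal | 156523
6  | Legal | 173613
7  | Legal | 177493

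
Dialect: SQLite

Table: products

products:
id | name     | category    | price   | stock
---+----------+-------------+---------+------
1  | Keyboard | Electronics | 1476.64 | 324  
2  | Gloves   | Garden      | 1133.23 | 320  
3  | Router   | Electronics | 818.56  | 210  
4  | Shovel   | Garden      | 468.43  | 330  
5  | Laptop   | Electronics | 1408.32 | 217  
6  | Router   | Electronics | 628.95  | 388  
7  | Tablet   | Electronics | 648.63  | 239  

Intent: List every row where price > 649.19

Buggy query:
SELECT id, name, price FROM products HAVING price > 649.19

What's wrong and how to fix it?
Bug: This is a non-aggregate query (no GROUP BY, no aggregates), so in SQLite the HAVING clause is invalid here; a row-level condition belongs in WHERE

Fix: Replace HAVING with WHERE since the condition applies to individual rows

Corrected query:
SELECT id, name, price FROM products WHERE price > 649.19

Result:
id | name     | price  
---+----------+--------
1  | Keyboard | 1476.64
2  | Gloves   | 1133.23
3  | Router   | 818.56 
5  | Laptop   | 1408.32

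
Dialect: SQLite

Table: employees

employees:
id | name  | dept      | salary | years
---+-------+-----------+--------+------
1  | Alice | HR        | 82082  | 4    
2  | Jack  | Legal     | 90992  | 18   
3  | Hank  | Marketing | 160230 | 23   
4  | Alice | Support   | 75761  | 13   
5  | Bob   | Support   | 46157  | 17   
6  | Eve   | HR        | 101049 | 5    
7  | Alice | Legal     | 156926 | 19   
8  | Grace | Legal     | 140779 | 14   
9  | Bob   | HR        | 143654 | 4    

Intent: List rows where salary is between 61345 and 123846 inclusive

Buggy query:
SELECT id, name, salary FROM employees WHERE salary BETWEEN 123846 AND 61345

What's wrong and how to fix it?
Bug: BETWEEN expects the lower bound first; with 123846 AND 61345 the range is empty

Fix: Swap the bounds so the smaller value comes first

Corrected query:
SELECT id, name, salary FROM employees WHERE salary BETWEEN 61345 AND 123846

Result:
id | name  | salary
---+-------+-------
1  | Alice | 82082 
2  | Jack  | 90992 
4  | Alice | 75761 
6  | Eve   | 101049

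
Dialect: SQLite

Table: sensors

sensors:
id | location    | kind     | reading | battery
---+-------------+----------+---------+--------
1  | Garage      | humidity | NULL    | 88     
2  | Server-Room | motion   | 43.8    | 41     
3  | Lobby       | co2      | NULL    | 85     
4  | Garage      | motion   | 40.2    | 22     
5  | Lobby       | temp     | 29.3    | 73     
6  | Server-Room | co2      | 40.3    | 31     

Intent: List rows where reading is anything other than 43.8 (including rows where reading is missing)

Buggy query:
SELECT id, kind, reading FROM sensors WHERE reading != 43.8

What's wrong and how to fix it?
Bug: Inequality against NULL is unknown, not true; rows with NULL are dropped

Fix: Add an explicit OR reading IS NULL to include the missing-value rows

Corrected query:
SELECT id, kind, reading FROM sensors WHERE reading != 43.8 OR reading IS NULL

Result:
id | kind     | reading
---+----------+--------
1  | humidity | NULL   
3  | co2      | NULL   
4  | motion   | 40.2   
5  | temp     | 29.3   
6  | co2      | 40.3   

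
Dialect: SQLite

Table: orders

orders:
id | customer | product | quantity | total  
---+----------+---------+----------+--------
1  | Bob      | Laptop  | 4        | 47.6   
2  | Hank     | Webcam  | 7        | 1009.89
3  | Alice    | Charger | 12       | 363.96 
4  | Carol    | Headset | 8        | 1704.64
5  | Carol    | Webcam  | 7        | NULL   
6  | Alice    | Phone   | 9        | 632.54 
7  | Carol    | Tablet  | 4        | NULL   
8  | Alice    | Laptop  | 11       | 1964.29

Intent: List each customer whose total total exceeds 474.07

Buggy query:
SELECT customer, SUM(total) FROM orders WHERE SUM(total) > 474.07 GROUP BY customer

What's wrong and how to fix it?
Bug: Aggregate functions cannot appear in a WHERE clause

Fix: Move the aggregate condition to a HAVING clause

Corrected query:
SELECT customer, SUM(total) FROM orders GROUP BY customer HAVING SUM(total) > 474.07

Result:
customer | SUM(total)
---------+-----------
Alice    | 2960.79   
Carol    | 1704.64   
Hank     | 1009.89   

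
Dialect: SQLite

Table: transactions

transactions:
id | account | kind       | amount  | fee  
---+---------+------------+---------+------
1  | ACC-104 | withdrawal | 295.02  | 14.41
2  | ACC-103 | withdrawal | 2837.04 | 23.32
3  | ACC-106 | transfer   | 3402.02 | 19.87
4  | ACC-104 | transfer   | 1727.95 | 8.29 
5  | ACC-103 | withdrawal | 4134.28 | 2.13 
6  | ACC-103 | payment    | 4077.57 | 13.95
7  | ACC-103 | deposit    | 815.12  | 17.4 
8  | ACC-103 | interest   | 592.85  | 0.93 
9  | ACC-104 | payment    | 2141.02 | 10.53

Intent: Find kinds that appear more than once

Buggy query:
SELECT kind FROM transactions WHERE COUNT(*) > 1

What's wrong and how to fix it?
Bug: COUNT(*) is an aggregate and cannot be used in WHERE

Fix: Group first, then use HAVING for the count condition

Corrected query:
SELECT kind FROM transactions GROUP BY kind HAVING COUNT(*) > 1

Result:
kind      
----------
payment   
transfer  
withdrawal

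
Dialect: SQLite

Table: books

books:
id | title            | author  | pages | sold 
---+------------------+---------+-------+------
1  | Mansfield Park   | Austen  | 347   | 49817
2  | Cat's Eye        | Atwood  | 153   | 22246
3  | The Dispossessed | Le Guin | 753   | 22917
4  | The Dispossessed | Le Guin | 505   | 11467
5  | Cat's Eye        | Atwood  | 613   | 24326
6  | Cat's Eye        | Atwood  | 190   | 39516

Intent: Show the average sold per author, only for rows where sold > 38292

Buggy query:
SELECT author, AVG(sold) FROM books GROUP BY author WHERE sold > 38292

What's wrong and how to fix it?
Bug: WHERE cannot follow GROUP BY

Fix: Move the WHERE clause before GROUP BY

Corrected query:
SELECT author, AVG(sold) FROM books WHERE sold > 38292 GROUP BY author

Result:
author | AVG(sold)
-------+----------
Atwood | 39516    
Austen | 49817    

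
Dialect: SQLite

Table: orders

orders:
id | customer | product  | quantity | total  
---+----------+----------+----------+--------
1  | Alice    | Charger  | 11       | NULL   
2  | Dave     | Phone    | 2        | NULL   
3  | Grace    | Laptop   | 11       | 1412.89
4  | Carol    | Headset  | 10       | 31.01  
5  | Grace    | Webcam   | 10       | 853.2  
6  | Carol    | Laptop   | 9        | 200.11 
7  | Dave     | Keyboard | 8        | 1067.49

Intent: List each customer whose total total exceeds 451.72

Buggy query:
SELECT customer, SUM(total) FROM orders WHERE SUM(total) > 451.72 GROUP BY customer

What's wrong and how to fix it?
Bug: Aggregate functions cannot appear in a WHERE clause

Fix: Use HAVING (which filters groups after aggregation) instead of WHERE

Corrected query:
SELECT customer, SUM(total) FROM orders GROUP BY customer HAVING SUM(total) > 451.72

Result:
customer | SUM(total)
---------+-----------
Dave     | 1067.49   
Grace    | 2266.09   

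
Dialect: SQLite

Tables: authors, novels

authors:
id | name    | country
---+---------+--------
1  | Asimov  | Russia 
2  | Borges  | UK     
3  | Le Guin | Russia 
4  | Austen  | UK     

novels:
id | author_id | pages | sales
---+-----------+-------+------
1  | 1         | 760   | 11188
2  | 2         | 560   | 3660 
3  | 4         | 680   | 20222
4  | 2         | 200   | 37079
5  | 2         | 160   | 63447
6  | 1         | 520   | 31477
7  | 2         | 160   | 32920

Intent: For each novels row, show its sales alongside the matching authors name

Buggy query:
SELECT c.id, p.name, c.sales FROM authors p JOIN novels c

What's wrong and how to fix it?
Bug: JOIN with no ON clause produces a cartesian product; every novels row pairs with every authors row

Fix: Specify the join condition linking the foreign key to the parent id

Corrected query:
SELECT c.id, p.name, c.sales FROM authors p JOIN novels c ON c.author_id = p.id

Result:
id | name   | sales
---+--------+------
1  | Asimov | 11188
2  | Borges | 3660 
3  | Austen | 20222
4  | Borges | 37079
5  | Borges | 63447
6  | Asimov | 31477
7  | Borges | 32920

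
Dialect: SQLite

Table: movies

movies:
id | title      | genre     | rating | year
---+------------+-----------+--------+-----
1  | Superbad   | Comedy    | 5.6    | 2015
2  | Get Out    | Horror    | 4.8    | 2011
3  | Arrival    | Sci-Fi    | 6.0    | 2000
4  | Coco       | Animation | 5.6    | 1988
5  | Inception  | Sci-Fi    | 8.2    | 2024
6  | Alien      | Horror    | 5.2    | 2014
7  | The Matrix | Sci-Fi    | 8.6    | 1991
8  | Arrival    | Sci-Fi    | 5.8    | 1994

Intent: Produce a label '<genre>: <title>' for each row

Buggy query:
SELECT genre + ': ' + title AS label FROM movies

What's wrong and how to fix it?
Bug: SQLite uses || for string concatenation; + coerces text to numbers (yielding 0)

Fix: Use the || operator for string concatenation

Corrected query:
SELECT genre || ': ' || title AS label FROM movies

Result:
label             
------------------
Comedy: Superbad  
Horror: Get Out   
Sci-Fi: Arrival   
Animation: Coco   
Sci-Fi: Inception 
Horror: Alien     
Sci-Fi: The Matrix
Sci-Fi: Arrival   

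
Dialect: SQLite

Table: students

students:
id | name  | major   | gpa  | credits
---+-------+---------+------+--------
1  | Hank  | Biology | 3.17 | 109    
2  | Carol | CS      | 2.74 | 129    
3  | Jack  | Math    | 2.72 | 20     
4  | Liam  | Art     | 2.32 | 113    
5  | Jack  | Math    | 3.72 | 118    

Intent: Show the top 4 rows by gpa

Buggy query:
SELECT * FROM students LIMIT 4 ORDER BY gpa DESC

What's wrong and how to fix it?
Bug: ORDER BY cannot follow LIMIT; LIMIT is the final clause

Fix: Sort with ORDER BY, then apply LIMIT

Corrected query:
SELECT * FROM students ORDER BY gpa DESC LIMIT 4

Result:
id | name  | major   | gpa  | credits
---+-------+---------+------+--------
5  | Jack  | Math    | 3.72 | 118    
1  | Hank  | Biology | 3.17 | 109    
2  | Carol | CS      | 2.74 | 129    
3  | Jack  | Math    | 2.72 | 20     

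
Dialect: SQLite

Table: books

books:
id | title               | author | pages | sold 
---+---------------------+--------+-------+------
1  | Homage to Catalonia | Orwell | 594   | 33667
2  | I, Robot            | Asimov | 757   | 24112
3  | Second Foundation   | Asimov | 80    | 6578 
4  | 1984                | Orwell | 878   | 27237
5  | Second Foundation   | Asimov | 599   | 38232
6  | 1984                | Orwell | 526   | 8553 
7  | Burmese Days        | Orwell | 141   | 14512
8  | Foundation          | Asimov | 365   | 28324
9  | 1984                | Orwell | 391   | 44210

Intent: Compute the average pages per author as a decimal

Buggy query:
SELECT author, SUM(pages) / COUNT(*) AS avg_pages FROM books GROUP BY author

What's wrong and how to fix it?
Bug: Both operands are integers, so '/' performs integer division and truncates

Fix: Multiply by 1.0 (or CAST to REAL) to force floating-point division

Corrected query:
SELECT author, SUM(pages) * 1.0 / COUNT(*) AS avg_pages FROM books GROUP BY author

Result:
author | avg_pages
-------+----------
Asimov | 450.25   
Orwell | 506      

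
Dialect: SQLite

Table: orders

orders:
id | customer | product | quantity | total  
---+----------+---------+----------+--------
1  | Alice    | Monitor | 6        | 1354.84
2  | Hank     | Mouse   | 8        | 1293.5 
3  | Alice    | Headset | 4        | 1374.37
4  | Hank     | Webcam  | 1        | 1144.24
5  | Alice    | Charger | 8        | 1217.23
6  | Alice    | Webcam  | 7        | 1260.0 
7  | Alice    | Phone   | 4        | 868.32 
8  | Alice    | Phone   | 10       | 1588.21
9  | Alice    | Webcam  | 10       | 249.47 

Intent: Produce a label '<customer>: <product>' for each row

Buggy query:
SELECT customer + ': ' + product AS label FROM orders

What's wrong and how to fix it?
Bug: SQLite uses || for string concatenation; + coerces text to numbers (yielding 0)

Fix: Use the || operator for string concatenation

Corrected query:
SELECT customer || ': ' || product AS label FROM orders

Result:
label         
--------------
Alice: Monitor
Hank: Mouse   
Alice: Headset
Hank: Webcam  
Alice: Charger
Alice: Webcam 
Alice: Phone  
Alice: Phone  
Alice: Webcam 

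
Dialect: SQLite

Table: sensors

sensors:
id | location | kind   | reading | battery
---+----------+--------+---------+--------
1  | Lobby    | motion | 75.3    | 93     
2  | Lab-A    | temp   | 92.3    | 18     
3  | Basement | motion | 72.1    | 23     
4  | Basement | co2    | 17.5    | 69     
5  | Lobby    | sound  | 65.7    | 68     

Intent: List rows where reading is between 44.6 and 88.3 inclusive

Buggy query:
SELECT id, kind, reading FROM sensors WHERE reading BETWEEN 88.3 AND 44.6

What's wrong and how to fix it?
Bug: The bounds are reversed; BETWEEN a AND b requires a <= b to match anything

Fix: Write BETWEEN 44.6 AND 88.3

Corrected query:
SELECT id, kind, reading FROM sensors WHERE reading BETWEEN 44.6 AND 88.3

Result:
id | kind   | reading
---+--------+--------
1  | motion | 75.3   
3  | motion | 72.1   
5  | sound  | 65.7   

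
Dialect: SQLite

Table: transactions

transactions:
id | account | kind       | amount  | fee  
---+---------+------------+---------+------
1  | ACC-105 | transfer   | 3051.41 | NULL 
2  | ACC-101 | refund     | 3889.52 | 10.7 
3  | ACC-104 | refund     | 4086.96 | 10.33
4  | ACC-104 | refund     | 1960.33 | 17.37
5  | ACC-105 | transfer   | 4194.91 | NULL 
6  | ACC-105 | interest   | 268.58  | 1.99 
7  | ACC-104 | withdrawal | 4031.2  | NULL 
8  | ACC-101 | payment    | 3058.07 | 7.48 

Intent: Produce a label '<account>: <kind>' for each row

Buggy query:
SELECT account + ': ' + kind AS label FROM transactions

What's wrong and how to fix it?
Bug: SQLite uses || for string concatenation; + coerces text to numbers (yielding 0)

Fix: Replace + with || to concatenate text

Corrected query:
SELECT account || ': ' || kind AS label FROM transactions

Result:
label              
-------------------
ACC-105: transfer  
ACC-101: refund    
ACC-104: refund    
ACC-104: refund    
ACC-105: transfer  
ACC-105: interest  
ACC-104: withdrawal
ACC-101: payment   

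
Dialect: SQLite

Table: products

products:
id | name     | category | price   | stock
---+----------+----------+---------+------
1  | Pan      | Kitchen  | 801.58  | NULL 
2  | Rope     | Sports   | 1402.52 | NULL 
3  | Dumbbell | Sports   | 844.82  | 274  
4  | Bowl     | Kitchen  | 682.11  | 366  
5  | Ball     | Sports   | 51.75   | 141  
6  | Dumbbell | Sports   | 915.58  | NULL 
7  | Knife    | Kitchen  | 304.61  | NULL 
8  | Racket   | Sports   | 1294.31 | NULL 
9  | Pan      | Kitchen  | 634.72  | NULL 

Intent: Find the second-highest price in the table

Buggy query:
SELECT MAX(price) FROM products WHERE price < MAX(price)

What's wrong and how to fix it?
Bug: The inner MAX is an aggregate inside WHERE, which is not allowed

Fix: Compute the overall MAX in a subquery, then take MAX of rows below it

Corrected query:
SELECT MAX(price) FROM products WHERE price < (SELECT MAX(price) FROM products)

Result:
MAX(price)
----------
1294.31   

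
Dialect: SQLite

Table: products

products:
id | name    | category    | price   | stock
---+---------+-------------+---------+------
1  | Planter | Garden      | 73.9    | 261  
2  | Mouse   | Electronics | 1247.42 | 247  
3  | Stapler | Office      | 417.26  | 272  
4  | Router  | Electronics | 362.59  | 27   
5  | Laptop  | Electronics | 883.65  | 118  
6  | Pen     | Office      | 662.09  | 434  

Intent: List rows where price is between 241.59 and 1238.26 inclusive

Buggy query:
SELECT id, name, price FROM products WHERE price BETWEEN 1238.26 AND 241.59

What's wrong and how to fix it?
Bug: BETWEEN expects the lower bound first; with 1238.26 AND 241.59 the range is empty

Fix: Write BETWEEN 241.59 AND 1238.26

Corrected query:
SELECT id, name, price FROM products WHERE price BETWEEN 241.59 AND 1238.26

Result:
id | name    | price 
---+---------+-------
3  | Stapler | 417.26
4  | Router  | 362.59
5  | Laptop  | 883.65
6  | Pen     | 662.09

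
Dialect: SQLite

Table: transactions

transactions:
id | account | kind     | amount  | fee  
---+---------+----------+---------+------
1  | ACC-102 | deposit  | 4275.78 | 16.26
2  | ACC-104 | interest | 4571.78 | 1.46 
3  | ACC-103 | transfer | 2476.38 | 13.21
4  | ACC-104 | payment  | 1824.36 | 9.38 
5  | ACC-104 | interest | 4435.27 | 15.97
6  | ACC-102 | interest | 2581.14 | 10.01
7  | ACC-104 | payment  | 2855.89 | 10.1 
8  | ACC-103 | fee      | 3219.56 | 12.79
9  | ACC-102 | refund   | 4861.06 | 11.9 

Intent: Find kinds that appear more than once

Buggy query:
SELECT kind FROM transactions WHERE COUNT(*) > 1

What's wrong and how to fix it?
Bug: WHERE can't reference COUNT(*); aggregates are computed after WHERE

Fix: Group first, then use HAVING for the count condition

Corrected query:
SELECT kind FROM transactions GROUP BY kind HAVING COUNT(*) > 1

Result:
kind    
--------
interest
payment 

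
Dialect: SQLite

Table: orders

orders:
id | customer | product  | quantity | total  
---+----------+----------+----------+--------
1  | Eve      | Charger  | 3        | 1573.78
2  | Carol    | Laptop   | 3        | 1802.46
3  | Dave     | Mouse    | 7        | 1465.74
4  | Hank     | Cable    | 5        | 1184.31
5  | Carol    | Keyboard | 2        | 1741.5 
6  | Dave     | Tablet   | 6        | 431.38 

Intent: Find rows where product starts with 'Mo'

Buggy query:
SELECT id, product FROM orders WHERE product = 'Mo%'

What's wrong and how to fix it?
Bug: Wildcards only work with LIKE; '=' treats '%' as a literal character

Fix: Replace '=' with LIKE so 'Mo%' is treated as a pattern

Corrected query:
SELECT id, product FROM orders WHERE product LIKE 'Mo%'

Result:
id | product
---+--------
3  | Mouse  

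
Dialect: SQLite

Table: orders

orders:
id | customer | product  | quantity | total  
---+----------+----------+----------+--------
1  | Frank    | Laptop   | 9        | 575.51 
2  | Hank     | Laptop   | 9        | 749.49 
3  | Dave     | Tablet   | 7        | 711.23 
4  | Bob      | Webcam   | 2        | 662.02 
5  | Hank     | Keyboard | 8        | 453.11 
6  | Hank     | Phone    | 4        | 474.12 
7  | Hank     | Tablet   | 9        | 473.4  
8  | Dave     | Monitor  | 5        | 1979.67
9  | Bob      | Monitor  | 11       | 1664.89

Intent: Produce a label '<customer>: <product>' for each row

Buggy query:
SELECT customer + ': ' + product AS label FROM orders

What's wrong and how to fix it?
Bug: '+' is numeric addition; on text columns SQLite converts them to 0 instead of concatenating

Fix: Use the || operator for string concatenation

Corrected query:
SELECT customer || ': ' || product AS label FROM orders

Result:
label         
--------------
Frank: Laptop 
Hank: Laptop  
Dave: Tablet  
Bob: Webcam   
Hank: Keyboard
Hank: Phone   
Hank: Tablet  
Dave: Monitor 
Bob: Monitor  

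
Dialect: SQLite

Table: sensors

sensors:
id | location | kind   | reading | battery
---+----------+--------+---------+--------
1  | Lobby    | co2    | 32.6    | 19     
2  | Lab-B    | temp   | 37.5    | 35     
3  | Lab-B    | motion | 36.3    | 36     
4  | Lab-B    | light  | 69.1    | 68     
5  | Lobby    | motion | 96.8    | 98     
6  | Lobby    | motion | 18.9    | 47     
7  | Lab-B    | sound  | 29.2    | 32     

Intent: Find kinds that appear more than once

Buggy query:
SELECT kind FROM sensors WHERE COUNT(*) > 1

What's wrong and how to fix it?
Bug: WHERE can't reference COUNT(*); aggregates are computed after WHERE

Fix: Group first, then use HAVING for the count condition

Corrected query:
SELECT kind FROM sensors GROUP BY kind HAVING COUNT(*) > 1

Result:
kind  
------
motion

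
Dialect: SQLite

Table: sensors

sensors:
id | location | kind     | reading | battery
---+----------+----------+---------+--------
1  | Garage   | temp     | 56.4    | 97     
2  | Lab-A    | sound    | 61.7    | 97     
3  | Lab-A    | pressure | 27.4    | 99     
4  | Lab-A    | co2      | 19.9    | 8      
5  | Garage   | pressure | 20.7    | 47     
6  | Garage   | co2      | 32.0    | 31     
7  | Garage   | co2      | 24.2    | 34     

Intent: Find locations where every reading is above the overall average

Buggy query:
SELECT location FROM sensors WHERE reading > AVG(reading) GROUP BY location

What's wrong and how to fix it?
Bug: AVG() is an aggregate; it can't sit directly in WHERE

Fix: Use a subquery for AVG and a HAVING MIN(...) filter so the condition holds for every row in the group

Corrected query:
SELECT location FROM sensors GROUP BY location HAVING MIN(reading) > (SELECT AVG(reading) FROM sensors)

Result:
(no rows)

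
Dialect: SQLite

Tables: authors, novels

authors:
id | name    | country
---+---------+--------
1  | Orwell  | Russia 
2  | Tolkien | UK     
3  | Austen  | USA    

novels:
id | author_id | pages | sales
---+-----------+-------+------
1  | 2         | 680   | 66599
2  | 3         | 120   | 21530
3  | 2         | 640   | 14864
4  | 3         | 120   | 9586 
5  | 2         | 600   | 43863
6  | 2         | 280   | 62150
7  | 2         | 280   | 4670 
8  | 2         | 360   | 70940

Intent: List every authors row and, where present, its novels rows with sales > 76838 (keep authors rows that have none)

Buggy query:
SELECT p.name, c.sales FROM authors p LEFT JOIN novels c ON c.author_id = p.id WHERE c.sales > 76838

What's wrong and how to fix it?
Bug: Filtering c.sales in WHERE discards the NULL rows produced by LEFT JOIN, turning it into an inner join

Fix: Put 'c.sales > 76838' in the JOIN's ON clause instead of WHERE

Corrected query:
SELECT p.name, c.sales FROM authors p LEFT JOIN novels c ON c.author_id = p.id AND c.sales > 76838

Result:
name    | sales
--------+------
Orwell  | NULL 
Tolkien | NULL 
Austen  | NULL 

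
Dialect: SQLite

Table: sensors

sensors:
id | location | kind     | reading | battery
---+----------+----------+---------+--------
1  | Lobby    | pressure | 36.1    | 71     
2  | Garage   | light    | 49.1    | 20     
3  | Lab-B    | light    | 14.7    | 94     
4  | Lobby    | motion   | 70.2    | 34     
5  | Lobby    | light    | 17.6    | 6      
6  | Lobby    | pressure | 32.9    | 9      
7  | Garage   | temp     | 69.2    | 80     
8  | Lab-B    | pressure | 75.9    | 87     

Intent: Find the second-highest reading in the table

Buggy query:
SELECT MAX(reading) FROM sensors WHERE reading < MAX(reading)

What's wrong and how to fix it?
Bug: The inner MAX is an aggregate inside WHERE, which is not allowed

Fix: Put the inner MAX in a scalar subquery

Corrected query:
SELECT MAX(reading) FROM sensors WHERE reading < (SELECT MAX(reading) FROM sensors)

Result:
MAX(reading)
------------
70.2        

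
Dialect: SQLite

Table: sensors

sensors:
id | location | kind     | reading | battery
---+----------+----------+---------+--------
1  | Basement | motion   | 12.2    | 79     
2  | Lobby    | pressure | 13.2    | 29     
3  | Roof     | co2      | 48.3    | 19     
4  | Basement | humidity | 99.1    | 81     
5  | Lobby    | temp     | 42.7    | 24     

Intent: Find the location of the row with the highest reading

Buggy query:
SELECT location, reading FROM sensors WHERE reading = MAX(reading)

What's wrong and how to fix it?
Bug: WHERE is evaluated per row; an aggregate over the whole table isn't defined there

Fix: Wrap MAX in a scalar subquery so WHERE compares against a single value

Corrected query:
SELECT location, reading FROM sensors WHERE reading = (SELECT MAX(reading) FROM sensors)

Result:
location | reading
---------+--------
Basement | 99.1   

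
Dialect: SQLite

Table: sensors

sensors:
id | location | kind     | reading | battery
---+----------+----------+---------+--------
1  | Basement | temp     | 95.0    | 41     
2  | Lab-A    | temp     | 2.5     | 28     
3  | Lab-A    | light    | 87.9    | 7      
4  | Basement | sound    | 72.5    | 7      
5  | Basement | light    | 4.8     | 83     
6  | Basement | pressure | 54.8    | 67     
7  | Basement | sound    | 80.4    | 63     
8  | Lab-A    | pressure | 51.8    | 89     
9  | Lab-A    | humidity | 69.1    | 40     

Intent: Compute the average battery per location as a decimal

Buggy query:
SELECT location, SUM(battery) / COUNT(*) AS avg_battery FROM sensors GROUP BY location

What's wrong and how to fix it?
Bug: Both operands are integers, so '/' performs integer division and truncates

Fix: Multiply by 1.0 (or CAST to REAL) to force floating-point division

Corrected query:
SELECT location, SUM(battery) * 1.0 / COUNT(*) AS avg_battery FROM sensors GROUP BY location

Result:
location | avg_battery
---------+------------
Basement | 52.2       
Lab-A    | 41         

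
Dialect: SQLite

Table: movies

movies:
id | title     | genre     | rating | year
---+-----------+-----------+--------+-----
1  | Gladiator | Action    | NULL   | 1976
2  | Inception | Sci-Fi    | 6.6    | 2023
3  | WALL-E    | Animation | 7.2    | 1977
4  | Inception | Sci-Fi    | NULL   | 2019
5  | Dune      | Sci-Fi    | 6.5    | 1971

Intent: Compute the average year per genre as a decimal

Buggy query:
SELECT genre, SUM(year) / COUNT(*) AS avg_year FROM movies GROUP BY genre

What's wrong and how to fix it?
Bug: Both operands are integers, so '/' performs integer division and truncates

Fix: Cast one side to REAL so the division keeps the fractional part

Corrected query:
SELECT genre, SUM(year) * 1.0 / COUNT(*) AS avg_year FROM movies GROUP BY genre

Result:
genre     | avg_year   
----------+------------
Action    | 1976       
Animation | 1977       
Sci-Fi    | 2004.333333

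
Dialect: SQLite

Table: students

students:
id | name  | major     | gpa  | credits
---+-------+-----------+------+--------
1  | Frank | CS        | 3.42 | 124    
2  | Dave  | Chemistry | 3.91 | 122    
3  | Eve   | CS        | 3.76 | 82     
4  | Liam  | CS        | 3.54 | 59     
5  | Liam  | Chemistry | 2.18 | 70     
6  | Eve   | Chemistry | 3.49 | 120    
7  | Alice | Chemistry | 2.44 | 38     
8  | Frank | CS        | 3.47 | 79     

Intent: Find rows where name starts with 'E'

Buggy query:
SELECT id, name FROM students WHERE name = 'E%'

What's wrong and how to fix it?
Bug: Wildcards only work with LIKE; '=' treats '%' as a literal character

Fix: Use LIKE for wildcard pattern matching

Corrected query:
SELECT id, name FROM students WHERE name LIKE 'E%'

Result:
id | name
---+-----
3  | Eve 
6  | Eve 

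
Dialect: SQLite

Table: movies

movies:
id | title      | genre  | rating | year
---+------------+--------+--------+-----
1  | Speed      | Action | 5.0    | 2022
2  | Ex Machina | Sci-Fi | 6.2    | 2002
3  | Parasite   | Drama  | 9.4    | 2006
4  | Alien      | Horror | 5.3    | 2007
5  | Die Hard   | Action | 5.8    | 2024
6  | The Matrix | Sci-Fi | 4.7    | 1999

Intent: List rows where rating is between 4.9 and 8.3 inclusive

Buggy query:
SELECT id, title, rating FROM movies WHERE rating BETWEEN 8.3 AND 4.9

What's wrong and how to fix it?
Bug: BETWEEN expects the lower bound first; with 8.3 AND 4.9 the range is empty

Fix: Write BETWEEN 4.9 AND 8.3

Corrected query:
SELECT id, title, rating FROM movies WHERE rating BETWEEN 4.9 AND 8.3

Result:
id | title      | rating
---+------------+-------
1  | Speed      | 5     
2  | Ex Machina | 6.2   
4  | Alien      | 5.3   
5  | Die Hard   | 5.8   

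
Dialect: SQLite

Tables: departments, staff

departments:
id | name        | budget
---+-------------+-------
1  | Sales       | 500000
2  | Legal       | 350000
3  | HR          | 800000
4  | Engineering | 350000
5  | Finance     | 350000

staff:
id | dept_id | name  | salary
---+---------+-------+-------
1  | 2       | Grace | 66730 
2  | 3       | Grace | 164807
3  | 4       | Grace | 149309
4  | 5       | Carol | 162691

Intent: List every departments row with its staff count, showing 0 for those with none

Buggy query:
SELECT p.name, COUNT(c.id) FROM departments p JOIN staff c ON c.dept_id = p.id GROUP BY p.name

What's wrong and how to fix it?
Bug: An inner join excludes parents with zero children

Fix: Switch to LEFT JOIN to retain unmatched parent rows

Corrected query:
SELECT p.name, COUNT(c.id) FROM departments p LEFT JOIN staff c ON c.dept_id = p.id GROUP BY p.name

Result:
name        | COUNT(c.id)
------------+------------
Engineering | 1          
Finance     | 1          
HR          | 1          
Legal       | 1          
Sales       | 0          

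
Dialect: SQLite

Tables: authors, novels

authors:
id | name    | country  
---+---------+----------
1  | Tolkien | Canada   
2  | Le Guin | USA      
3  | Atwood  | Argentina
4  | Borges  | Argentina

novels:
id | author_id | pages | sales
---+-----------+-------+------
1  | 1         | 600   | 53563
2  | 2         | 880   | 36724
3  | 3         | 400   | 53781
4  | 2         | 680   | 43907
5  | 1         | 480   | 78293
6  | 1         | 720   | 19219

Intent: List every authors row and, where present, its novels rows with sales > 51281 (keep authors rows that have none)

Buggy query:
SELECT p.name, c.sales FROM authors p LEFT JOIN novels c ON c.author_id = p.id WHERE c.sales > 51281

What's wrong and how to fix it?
Bug: Filtering c.sales in WHERE discards the NULL rows produced by LEFT JOIN, turning it into an inner join

Fix: Move the right-table condition into the ON clause so unmatched parents are kept

Corrected query:
SELECT p.name, c.sales FROM authors p LEFT JOIN novels c ON c.author_id = p.id AND c.sales > 51281

Result:
name    | sales
--------+------
Tolkien | 53563
Tolkien | 78293
Le Guin | NULL 
Atwood  | 53781
Borges  | NULL 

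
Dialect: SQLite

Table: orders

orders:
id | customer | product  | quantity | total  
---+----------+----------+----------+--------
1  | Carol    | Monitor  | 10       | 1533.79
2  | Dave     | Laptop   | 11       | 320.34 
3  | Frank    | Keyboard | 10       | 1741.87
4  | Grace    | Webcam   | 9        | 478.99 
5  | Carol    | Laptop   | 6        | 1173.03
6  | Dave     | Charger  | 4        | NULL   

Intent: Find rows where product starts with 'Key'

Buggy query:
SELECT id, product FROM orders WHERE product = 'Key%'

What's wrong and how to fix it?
Bug: Wildcards only work with LIKE; '=' treats '%' as a literal character

Fix: Use LIKE for wildcard pattern matching

Corrected query:
SELECT id, product FROM orders WHERE product LIKE 'Key%'

Result:
id | product 
---+---------
3  | Keyboard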